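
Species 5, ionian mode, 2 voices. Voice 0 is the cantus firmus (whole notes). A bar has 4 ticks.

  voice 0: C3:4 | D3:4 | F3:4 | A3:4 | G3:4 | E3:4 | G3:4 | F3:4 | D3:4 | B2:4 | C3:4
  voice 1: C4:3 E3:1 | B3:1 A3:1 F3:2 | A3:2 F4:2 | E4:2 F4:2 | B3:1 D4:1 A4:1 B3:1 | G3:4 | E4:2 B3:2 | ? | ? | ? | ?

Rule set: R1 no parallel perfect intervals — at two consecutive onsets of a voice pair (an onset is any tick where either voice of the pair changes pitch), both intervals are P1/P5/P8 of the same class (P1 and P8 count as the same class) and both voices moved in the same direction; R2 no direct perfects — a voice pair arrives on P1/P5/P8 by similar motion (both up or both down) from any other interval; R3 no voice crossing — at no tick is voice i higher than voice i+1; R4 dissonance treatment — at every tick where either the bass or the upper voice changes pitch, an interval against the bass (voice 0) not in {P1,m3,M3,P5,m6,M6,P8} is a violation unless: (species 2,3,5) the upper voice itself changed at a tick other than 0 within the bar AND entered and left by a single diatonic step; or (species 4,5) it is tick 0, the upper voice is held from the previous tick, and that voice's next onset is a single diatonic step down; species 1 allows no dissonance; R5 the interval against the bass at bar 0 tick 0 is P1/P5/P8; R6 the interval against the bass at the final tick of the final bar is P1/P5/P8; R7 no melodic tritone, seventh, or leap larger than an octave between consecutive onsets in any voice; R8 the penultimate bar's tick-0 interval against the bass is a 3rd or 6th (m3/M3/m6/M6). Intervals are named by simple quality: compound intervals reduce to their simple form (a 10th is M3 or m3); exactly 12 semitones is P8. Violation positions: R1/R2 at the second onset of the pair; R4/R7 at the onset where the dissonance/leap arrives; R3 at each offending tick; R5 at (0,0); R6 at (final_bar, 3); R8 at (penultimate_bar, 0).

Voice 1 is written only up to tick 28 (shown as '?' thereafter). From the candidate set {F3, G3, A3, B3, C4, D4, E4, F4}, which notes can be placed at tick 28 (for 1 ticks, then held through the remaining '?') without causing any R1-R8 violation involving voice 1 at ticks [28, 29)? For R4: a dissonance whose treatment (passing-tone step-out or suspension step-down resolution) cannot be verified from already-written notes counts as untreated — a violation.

{A3, C4, D4}

F3: violates R2,R7
G3: violates R4
A3: legal
B3: violates R4
C4: legal
D4: legal
E4: violates R4
F4: violates R7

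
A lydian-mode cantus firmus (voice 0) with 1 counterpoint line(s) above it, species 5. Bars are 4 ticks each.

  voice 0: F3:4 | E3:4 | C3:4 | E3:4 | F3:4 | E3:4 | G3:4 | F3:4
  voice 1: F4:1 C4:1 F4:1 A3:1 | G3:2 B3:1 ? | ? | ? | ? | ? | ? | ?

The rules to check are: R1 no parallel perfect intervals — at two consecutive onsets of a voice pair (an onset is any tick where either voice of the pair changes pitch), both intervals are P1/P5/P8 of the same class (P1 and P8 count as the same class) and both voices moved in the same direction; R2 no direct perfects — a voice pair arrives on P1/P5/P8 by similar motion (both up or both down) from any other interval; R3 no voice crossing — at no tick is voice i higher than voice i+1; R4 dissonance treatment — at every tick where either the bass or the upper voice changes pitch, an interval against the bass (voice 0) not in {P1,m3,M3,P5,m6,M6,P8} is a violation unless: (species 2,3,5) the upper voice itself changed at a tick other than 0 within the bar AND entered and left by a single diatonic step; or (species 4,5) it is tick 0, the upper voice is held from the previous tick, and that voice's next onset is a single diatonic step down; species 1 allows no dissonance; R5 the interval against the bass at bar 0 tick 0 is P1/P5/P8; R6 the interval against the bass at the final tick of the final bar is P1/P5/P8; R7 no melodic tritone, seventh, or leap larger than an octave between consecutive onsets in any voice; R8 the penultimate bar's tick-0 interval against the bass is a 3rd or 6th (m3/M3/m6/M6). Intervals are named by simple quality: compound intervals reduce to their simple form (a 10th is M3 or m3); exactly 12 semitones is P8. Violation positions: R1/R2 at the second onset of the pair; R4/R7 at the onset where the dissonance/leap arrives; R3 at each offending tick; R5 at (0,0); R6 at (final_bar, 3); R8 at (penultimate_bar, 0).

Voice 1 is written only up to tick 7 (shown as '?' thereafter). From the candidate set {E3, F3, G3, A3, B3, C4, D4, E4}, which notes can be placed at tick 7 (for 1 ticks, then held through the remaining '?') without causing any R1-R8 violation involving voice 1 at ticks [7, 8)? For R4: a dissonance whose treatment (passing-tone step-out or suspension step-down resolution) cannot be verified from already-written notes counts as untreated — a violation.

E3: legal
F3: violates R4,R7
G3: legal
A3: violates R4
B3: legal
C4: legal
D4: violates R4
E4: legal

{B3, C4, E3, E4, G3}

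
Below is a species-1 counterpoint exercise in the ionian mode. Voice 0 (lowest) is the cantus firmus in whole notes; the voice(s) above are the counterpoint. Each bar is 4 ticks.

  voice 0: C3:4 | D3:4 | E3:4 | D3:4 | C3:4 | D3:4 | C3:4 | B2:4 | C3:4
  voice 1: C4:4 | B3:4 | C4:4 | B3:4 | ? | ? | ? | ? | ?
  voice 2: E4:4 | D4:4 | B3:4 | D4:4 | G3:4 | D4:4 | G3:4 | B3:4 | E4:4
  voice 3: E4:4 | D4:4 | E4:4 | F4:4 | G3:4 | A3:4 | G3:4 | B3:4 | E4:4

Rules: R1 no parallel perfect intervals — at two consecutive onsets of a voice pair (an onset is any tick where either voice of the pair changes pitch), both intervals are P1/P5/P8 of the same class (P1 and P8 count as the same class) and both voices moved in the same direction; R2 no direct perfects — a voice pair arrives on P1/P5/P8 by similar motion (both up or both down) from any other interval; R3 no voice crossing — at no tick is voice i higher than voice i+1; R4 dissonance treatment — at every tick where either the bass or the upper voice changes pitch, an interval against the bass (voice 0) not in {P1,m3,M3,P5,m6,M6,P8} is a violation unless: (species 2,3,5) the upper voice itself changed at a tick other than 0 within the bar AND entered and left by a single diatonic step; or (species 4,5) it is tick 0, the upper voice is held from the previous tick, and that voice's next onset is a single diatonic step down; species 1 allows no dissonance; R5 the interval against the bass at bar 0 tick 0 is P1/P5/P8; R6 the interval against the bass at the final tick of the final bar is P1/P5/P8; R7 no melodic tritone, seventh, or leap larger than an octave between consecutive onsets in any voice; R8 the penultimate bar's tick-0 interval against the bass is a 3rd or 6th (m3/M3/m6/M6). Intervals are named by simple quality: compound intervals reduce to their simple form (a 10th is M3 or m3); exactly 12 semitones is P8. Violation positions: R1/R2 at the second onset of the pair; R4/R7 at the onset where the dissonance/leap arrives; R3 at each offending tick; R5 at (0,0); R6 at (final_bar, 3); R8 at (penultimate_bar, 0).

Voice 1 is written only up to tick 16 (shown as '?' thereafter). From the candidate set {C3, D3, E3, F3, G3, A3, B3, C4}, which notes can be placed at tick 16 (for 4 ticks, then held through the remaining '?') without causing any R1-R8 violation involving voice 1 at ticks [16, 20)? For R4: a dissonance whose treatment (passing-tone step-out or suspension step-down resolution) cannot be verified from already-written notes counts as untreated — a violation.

{E3}

C3: violates R2,R7
D3: violates R4
E3: legal
F3: violates R4,R7
G3: violates R2
A3: violates R3
B3: violates R3,R4
C4: violates R3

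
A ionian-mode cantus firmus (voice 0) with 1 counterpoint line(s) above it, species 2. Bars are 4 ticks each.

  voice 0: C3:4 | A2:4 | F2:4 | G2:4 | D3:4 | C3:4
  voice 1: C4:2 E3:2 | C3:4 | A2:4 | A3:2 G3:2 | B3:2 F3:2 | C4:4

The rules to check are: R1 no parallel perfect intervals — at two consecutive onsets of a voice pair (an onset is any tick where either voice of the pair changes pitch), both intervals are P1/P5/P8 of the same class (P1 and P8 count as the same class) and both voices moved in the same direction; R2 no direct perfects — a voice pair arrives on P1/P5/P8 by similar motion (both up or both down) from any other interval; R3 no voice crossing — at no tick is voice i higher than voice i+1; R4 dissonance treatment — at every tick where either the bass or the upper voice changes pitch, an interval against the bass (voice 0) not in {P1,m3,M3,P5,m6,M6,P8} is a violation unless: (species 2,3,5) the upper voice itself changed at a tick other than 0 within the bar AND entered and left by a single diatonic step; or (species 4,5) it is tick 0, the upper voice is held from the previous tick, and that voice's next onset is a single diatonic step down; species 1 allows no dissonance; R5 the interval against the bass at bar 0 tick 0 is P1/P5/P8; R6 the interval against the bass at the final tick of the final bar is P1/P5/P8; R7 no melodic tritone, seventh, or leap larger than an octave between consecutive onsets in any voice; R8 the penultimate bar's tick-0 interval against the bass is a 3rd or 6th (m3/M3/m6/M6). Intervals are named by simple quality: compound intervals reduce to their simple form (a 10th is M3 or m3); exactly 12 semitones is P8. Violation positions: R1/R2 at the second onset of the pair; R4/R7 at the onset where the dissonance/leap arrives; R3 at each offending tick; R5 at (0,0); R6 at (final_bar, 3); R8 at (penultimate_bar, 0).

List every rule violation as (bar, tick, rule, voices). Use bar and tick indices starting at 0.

bar 0: v0=C3 v1=C4 downbeat P8
bar 1: v0=A2 v1=C3 downbeat m3
bar 2: v0=F2 v1=A2 downbeat M3
bar 3: v0=G2 v1=A3 downbeat M2
bar 4: v0=D3 v1=B3 downbeat M6
bar 5: v0=C3 v1=C4 downbeat P8
  -> R4 @ bar 3 tick 0 v(0, 1): G2/A3 M2 untreated
  -> R7 @ bar 4 tick 2 v(1,): B3->F3 leap 6st

(3, 0, R4, (0, 1))
(4, 2, R7, (1,))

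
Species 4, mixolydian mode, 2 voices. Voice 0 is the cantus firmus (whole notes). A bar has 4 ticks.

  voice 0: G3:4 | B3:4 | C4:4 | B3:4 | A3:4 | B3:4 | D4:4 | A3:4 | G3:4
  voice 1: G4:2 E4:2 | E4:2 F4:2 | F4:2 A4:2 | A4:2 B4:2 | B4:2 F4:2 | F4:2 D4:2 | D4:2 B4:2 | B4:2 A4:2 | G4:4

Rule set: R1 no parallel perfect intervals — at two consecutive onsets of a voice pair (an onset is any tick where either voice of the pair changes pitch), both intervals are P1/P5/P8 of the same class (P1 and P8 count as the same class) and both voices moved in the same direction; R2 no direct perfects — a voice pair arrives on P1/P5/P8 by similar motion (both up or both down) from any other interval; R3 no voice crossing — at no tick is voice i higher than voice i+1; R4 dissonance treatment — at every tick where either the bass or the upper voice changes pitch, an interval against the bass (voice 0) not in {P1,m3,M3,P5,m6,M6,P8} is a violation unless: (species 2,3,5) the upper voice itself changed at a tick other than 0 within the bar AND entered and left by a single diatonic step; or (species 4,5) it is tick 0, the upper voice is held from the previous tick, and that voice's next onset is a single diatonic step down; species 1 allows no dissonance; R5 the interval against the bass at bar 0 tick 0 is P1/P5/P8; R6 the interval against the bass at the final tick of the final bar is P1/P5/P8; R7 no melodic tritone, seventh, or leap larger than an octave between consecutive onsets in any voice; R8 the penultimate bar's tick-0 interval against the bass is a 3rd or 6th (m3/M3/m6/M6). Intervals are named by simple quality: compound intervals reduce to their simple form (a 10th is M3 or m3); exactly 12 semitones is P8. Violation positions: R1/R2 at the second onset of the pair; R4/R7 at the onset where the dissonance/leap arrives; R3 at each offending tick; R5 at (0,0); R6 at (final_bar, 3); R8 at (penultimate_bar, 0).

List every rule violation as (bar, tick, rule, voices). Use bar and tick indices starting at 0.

(1, 0, R4, (0, 1))
(1, 2, R4, (0, 1))
(2, 0, R4, (0, 1))
(3, 0, R4, (0, 1))
(4, 0, R4, (0, 1))
(4, 2, R7, (1,))
(5, 0, R4, (0, 1))
(7, 0, R8, (0, 1))
(8, 0, R1, (0, 1))

bar 0: v0=G3 v1=G4 downbeat P8
bar 1: v0=B3 v1=E4 downbeat P4
bar 2: v0=C4 v1=F4 downbeat P4
bar 3: v0=B3 v1=A4 downbeat m7
bar 4: v0=A3 v1=B4 downbeat M2
bar 5: v0=B3 v1=F4 downbeat TT
bar 6: v0=D4 v1=D4 downbeat P1
bar 7: v0=A3 v1=B4 downbeat M2
bar 8: v0=G3 v1=G4 downbeat P8
  -> R4 @ bar 1 tick 0 v(0, 1): B3/E4 P4 untreated
  -> R4 @ bar 1 tick 2 v(0, 1): B3/F4 TT untreated
  -> R4 @ bar 2 tick 0 v(0, 1): C4/F4 P4 untreated
  -> R4 @ bar 3 tick 0 v(0, 1): B3/A4 m7 untreated
  -> R4 @ bar 4 tick 0 v(0, 1): A3/B4 M2 untreated
  -> R7 @ bar 4 tick 2 v(1,): B4->F4 leap 6st
  -> R4 @ bar 5 tick 0 v(0, 1): B3/F4 TT untreated
  -> R8 @ bar 7 tick 0 v(0, 1): penult M2 not 3rd/6th
  -> R1 @ bar 8 tick 0 v(0, 1): A3/A4 P8 -> G3/G4 P8 similar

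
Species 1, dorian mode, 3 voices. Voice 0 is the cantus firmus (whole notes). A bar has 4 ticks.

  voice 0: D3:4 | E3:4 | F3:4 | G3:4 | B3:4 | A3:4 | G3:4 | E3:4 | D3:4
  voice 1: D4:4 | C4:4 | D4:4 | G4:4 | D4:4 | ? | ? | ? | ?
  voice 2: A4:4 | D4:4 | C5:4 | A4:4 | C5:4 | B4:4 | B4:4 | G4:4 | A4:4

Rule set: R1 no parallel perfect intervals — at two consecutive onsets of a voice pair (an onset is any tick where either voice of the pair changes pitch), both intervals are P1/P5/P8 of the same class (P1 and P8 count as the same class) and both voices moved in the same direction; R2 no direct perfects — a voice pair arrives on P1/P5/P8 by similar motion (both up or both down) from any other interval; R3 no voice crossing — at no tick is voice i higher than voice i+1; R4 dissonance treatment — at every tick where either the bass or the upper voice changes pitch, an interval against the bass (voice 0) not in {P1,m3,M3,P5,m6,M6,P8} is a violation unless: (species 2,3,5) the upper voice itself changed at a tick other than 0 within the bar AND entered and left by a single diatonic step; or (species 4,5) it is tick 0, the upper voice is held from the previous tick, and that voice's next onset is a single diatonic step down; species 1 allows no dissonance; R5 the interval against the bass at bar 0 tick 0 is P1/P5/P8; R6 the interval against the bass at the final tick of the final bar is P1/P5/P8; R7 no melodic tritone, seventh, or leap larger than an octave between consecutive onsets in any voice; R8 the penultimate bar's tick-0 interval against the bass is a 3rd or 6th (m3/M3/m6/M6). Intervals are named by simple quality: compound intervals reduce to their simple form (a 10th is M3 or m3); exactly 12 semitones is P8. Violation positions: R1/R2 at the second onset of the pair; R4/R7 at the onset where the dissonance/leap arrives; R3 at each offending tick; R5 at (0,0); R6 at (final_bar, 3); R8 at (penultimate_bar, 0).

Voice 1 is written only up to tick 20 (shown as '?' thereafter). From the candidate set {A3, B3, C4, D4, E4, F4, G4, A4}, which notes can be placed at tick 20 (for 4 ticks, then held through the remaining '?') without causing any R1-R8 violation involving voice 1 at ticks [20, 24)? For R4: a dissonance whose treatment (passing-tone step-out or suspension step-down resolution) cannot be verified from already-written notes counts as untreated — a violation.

A3: violates R2
B3: violates R2,R4
C4: legal
D4: violates R4
E4: legal
F4: legal
G4: violates R4
A4: legal

{A4, C4, E4, F4}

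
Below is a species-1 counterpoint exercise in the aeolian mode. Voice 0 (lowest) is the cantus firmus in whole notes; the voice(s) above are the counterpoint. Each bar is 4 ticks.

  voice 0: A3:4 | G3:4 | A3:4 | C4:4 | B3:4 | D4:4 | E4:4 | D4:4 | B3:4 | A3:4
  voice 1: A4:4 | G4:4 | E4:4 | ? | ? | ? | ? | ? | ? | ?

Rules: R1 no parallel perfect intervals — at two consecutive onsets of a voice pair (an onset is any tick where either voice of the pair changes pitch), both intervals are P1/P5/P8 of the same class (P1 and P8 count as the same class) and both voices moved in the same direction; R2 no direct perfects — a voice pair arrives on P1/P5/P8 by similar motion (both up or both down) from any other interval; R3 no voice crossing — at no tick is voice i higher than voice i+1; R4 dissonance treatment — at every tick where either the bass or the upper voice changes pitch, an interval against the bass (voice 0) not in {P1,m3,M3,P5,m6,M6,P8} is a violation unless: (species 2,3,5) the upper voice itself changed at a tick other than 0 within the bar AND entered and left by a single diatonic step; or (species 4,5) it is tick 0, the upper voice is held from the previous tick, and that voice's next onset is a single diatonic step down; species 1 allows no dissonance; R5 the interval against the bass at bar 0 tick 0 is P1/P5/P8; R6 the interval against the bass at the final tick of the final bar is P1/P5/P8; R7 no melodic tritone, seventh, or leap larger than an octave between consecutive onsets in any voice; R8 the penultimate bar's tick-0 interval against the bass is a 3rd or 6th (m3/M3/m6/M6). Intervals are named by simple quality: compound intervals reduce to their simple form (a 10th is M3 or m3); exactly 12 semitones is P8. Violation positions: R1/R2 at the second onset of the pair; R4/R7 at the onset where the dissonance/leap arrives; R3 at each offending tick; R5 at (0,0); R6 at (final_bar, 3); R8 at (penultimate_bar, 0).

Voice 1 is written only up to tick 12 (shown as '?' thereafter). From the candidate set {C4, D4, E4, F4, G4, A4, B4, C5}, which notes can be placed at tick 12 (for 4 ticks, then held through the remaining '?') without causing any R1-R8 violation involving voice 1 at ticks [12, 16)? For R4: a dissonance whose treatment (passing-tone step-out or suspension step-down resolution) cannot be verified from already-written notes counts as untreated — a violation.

C4: legal
D4: violates R4
E4: legal
F4: violates R4
G4: violates R1
A4: legal
B4: violates R4
C5: violates R2

{A4, C4, E4}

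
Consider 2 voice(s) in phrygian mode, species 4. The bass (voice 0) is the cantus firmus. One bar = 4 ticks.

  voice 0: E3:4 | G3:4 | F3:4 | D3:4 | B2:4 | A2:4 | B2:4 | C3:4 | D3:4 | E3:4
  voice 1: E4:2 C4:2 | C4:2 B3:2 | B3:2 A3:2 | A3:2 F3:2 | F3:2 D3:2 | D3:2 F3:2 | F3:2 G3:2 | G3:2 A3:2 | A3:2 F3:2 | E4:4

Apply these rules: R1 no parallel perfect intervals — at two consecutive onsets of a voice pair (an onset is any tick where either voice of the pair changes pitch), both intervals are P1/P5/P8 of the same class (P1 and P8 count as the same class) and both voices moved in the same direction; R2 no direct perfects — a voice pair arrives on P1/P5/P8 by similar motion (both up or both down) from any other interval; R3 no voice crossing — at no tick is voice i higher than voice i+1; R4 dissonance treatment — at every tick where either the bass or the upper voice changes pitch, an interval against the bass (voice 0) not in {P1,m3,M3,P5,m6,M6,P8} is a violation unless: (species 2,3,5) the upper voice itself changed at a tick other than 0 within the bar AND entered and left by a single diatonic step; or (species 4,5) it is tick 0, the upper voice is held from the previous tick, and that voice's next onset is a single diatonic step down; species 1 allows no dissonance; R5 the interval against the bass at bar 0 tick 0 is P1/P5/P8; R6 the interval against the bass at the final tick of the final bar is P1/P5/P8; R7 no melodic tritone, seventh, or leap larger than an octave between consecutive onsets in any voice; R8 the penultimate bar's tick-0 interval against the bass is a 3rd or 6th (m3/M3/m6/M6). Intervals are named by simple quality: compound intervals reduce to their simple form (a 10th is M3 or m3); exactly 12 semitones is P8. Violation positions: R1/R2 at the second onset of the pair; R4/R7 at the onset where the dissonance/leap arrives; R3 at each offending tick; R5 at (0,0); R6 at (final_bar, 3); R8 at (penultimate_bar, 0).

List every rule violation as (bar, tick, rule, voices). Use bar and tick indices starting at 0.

(4, 0, R4, (0, 1))
(5, 0, R4, (0, 1))
(6, 0, R4, (0, 1))
(8, 0, R8, (0, 1))
(9, 0, R2, (0, 1))
(9, 0, R7, (1,))

bar 0: v0=E3 v1=E4 downbeat P8
bar 1: v0=G3 v1=C4 downbeat P4
bar 2: v0=F3 v1=B3 downbeat TT
bar 3: v0=D3 v1=A3 downbeat P5
bar 4: v0=B2 v1=F3 downbeat TT
bar 5: v0=A2 v1=D3 downbeat P4
bar 6: v0=B2 v1=F3 downbeat TT
bar 7: v0=C3 v1=G3 downbeat P5
bar 8: v0=D3 v1=A3 downbeat P5
bar 9: v0=E3 v1=E4 downbeat P8
  -> R4 @ bar 4 tick 0 v(0, 1): B2/F3 TT untreated
  -> R4 @ bar 5 tick 0 v(0, 1): A2/D3 P4 untreated
  -> R4 @ bar 6 tick 0 v(0, 1): B2/F3 TT untreated
  -> R8 @ bar 8 tick 0 v(0, 1): penult P5 not 3rd/6th
  -> R2 @ bar 9 tick 0 v(0, 1): D3/F3 m3 -> E3/E4 P8 similar
  -> R7 @ bar 9 tick 0 v(1,): F3->E4 leap 11st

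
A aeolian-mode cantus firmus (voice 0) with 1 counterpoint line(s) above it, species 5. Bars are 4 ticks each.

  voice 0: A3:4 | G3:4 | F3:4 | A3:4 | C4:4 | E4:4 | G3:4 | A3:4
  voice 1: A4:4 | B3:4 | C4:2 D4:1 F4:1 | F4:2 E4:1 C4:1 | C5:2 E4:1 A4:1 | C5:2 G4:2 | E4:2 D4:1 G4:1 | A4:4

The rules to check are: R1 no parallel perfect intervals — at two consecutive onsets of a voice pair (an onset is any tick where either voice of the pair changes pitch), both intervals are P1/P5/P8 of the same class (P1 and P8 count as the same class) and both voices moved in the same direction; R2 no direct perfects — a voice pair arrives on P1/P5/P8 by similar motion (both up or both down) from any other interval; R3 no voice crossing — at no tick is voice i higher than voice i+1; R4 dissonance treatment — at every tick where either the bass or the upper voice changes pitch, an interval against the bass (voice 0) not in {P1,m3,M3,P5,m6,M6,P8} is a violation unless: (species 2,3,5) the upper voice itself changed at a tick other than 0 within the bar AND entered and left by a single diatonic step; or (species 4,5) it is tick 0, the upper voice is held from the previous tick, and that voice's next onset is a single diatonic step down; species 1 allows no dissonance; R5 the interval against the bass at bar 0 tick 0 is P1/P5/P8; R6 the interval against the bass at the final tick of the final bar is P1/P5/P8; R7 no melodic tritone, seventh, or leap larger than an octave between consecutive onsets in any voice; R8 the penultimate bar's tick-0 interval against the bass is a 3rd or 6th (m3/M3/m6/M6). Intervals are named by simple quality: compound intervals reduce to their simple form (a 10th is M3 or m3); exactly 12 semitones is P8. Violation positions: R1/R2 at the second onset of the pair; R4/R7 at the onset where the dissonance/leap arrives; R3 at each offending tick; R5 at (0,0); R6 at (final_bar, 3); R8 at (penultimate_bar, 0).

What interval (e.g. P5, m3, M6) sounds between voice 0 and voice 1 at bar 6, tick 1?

voice 0=G3 voice 1=E4 -> M6

M6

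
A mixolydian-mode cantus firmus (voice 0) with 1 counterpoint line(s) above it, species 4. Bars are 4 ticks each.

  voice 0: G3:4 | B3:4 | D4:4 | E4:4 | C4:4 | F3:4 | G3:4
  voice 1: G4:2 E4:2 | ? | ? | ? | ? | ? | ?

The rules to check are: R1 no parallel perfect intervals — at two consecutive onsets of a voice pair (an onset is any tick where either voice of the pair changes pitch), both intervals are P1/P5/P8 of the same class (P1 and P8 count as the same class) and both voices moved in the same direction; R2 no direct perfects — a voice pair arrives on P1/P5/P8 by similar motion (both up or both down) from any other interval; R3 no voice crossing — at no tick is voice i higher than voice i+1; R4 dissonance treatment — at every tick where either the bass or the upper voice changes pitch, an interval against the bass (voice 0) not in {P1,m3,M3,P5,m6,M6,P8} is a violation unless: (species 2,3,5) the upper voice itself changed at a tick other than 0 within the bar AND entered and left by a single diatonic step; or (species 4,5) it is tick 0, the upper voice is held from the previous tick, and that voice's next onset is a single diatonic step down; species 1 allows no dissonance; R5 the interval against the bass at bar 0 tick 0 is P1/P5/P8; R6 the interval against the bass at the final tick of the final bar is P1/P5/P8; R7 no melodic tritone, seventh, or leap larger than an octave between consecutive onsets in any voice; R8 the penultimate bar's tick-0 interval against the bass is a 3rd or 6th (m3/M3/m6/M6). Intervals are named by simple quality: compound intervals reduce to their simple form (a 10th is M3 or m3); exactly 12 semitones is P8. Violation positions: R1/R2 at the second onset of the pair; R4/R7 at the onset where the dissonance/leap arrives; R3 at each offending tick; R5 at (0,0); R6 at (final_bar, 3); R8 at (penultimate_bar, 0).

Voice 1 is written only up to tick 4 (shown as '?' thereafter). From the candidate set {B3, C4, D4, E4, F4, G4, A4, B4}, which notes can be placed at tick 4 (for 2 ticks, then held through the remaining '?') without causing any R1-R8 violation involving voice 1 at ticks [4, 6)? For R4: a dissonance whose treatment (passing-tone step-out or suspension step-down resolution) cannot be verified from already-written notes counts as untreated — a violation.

{B3, D4, G4}

B3: legal
C4: violates R4
D4: legal
E4: violates R4
F4: violates R4
G4: legal
A4: violates R4
B4: violates R2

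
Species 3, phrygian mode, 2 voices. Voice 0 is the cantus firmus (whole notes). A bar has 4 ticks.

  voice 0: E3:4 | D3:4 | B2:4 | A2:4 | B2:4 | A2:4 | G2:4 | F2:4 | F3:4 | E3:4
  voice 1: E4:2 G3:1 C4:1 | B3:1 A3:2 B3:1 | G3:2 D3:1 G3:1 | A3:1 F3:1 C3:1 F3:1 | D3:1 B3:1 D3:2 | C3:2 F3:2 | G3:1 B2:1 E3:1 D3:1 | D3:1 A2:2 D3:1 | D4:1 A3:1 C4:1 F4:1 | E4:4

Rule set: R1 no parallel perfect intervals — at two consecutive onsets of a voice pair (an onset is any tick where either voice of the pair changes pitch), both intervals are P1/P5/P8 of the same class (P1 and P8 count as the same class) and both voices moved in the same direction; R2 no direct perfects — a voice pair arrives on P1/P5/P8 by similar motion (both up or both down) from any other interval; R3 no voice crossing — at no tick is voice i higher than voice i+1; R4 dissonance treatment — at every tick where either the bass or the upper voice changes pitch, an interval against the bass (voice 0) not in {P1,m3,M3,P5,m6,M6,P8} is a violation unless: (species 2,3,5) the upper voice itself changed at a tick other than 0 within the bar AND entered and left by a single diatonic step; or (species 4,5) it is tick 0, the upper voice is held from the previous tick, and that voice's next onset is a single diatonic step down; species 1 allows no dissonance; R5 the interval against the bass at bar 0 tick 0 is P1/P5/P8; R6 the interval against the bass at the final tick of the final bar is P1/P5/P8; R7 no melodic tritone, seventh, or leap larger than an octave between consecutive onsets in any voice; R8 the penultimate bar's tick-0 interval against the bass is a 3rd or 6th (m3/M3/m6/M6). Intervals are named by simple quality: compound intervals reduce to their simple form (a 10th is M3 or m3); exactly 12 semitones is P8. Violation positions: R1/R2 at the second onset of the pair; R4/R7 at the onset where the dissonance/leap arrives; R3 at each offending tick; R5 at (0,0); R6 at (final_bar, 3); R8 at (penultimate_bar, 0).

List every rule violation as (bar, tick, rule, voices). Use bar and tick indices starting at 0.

(9, 0, R1, (0, 1))

bar 0: v0=E3 v1=E4 downbeat P8
bar 1: v0=D3 v1=B3 downbeat M6
bar 2: v0=B2 v1=G3 downbeat m6
bar 3: v0=A2 v1=A3 downbeat P8
bar 4: v0=B2 v1=D3 downbeat m3
bar 5: v0=A2 v1=C3 downbeat m3
bar 6: v0=G2 v1=G3 downbeat P8
bar 7: v0=F2 v1=D3 downbeat M6
bar 8: v0=F3 v1=D4 downbeat M6
bar 9: v0=E3 v1=E4 downbeat P8
  -> R1 @ bar 9 tick 0 v(0, 1): F3/F4 P8 -> E3/E4 P8 similar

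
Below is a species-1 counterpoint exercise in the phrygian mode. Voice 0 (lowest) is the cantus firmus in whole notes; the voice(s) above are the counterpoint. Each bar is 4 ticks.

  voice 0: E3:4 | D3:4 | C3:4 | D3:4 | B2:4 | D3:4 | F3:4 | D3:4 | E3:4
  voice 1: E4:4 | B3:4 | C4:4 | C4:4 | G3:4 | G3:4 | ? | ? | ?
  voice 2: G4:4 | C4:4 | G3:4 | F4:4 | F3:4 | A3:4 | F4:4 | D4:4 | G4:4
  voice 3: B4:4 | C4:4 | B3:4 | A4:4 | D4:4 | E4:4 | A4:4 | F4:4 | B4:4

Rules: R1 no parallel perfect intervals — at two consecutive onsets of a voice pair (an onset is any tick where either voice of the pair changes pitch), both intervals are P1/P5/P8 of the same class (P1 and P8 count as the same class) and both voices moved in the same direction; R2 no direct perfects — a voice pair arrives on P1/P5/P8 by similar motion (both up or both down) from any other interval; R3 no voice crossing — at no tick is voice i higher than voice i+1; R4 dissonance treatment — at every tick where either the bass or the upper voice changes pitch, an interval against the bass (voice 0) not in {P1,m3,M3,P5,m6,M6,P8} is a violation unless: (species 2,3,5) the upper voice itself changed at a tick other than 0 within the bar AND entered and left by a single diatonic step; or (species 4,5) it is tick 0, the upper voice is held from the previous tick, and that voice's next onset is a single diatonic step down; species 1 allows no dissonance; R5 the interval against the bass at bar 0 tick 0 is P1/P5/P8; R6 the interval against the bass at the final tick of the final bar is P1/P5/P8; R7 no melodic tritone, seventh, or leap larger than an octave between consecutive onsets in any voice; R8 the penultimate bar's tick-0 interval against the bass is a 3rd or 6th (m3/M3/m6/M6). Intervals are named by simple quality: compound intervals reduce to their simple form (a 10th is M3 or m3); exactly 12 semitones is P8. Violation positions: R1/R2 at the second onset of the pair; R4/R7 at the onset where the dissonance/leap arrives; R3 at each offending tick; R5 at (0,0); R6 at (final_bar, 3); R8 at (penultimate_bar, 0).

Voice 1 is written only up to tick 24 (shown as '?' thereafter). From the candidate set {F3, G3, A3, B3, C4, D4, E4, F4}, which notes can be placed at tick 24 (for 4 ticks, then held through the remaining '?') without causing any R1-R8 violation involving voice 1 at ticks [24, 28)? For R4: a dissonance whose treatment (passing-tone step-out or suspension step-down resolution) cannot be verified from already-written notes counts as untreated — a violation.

F3: legal
G3: violates R4
A3: violates R2
B3: violates R4
C4: violates R2
D4: violates R2
E4: violates R4
F4: violates R2,R7

{F3}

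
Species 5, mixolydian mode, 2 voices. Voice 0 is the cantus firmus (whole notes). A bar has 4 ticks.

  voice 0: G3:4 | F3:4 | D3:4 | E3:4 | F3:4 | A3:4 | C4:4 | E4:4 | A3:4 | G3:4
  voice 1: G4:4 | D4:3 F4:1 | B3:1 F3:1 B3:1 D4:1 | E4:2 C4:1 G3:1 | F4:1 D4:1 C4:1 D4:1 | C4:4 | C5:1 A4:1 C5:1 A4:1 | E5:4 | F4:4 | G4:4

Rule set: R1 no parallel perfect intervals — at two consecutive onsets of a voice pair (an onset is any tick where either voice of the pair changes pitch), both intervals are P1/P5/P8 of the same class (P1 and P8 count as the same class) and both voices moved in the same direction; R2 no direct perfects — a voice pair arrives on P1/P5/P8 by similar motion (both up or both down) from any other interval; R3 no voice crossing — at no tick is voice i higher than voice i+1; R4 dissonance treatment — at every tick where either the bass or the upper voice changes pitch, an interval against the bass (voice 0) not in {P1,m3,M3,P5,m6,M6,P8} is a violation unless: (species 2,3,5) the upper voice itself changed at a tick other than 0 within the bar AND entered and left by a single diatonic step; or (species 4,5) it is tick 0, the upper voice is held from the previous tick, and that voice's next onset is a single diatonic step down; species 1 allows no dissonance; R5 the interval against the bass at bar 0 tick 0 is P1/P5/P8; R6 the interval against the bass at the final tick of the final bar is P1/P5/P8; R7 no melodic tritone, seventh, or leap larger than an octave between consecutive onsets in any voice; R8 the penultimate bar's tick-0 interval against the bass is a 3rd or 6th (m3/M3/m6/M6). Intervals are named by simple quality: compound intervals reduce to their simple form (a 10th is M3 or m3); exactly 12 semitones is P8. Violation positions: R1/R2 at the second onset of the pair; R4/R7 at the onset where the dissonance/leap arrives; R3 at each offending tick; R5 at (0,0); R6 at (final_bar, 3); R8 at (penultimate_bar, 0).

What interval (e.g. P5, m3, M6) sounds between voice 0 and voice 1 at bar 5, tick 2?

voice 0=A3 voice 1=C4 -> m3

m3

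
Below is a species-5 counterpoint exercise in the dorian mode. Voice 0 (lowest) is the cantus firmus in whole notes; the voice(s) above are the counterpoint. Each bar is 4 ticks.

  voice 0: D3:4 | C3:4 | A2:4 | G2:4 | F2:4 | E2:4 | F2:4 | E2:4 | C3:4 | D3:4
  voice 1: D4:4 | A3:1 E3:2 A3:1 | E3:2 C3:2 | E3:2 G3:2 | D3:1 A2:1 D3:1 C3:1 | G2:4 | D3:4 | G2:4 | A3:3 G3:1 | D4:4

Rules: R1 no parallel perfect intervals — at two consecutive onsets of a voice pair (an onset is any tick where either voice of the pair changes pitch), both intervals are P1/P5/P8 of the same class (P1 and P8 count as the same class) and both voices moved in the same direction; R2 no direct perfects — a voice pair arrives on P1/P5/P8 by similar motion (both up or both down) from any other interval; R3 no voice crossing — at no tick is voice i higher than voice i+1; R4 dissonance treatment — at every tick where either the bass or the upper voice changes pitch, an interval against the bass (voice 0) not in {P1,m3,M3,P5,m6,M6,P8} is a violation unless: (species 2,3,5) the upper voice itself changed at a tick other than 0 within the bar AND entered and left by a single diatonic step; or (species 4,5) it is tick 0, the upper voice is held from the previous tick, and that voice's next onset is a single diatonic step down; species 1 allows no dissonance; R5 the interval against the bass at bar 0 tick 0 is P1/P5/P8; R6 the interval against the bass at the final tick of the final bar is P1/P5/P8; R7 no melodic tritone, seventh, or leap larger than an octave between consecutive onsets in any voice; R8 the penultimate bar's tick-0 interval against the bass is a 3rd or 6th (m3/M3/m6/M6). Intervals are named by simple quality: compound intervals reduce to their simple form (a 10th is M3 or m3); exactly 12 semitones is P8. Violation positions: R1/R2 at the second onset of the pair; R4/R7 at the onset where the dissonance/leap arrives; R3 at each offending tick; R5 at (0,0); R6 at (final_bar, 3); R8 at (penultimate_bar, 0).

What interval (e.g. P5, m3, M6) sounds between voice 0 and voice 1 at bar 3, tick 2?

P8

voice 0=G2 voice 1=G3 -> P8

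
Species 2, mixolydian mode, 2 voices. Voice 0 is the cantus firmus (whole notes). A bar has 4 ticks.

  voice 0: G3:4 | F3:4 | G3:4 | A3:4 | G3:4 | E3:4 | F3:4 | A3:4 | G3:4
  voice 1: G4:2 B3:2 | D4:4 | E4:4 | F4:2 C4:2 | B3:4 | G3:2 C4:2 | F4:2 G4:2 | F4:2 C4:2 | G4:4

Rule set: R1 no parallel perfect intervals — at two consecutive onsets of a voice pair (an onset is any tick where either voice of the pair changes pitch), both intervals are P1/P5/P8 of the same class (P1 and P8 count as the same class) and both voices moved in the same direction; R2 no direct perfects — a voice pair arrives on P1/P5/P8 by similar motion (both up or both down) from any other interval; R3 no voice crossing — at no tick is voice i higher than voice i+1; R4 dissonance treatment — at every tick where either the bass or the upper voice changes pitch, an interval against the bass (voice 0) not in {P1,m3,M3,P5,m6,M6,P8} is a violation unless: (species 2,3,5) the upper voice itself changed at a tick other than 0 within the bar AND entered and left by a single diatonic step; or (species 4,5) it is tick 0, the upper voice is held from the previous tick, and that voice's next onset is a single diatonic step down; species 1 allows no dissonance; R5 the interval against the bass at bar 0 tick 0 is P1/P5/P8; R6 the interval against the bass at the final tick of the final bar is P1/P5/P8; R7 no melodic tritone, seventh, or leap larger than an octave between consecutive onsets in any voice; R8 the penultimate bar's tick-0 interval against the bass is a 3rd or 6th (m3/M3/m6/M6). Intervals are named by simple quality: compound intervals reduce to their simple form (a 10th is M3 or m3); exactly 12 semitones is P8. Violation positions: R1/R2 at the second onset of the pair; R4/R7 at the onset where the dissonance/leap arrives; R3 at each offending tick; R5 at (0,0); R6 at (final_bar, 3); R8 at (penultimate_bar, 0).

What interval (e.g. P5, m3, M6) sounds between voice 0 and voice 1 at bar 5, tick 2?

voice 0=E3 voice 1=C4 -> m6

m6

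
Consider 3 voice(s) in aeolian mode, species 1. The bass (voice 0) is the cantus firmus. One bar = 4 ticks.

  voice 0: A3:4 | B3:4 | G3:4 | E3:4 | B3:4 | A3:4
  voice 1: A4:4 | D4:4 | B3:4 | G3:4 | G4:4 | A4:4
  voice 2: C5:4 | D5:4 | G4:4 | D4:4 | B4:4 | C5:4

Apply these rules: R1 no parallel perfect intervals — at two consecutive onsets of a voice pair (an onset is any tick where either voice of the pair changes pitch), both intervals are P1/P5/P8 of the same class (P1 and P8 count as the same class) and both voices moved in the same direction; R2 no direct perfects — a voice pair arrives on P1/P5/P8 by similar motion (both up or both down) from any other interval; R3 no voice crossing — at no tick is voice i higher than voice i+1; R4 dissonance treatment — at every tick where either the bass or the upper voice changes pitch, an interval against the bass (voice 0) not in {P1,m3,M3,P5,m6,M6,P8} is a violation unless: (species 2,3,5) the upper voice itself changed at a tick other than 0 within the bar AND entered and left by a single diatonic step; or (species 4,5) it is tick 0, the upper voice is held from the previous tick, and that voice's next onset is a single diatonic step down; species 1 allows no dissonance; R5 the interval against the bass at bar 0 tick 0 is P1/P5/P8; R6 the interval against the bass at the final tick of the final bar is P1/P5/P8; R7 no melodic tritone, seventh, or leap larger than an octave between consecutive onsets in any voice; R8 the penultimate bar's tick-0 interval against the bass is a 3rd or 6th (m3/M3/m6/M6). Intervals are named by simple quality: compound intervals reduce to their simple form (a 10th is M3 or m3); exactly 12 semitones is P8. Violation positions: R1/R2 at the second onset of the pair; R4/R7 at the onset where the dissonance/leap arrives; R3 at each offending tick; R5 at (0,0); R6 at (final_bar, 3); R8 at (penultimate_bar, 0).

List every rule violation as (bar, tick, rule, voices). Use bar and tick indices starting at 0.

(0, 0, R5, (0, 2))
(2, 0, R2, (0, 2))
(3, 0, R2, (1, 2))
(3, 0, R4, (0, 2))
(4, 0, R2, (0, 2))
(4, 0, R8, (0, 2))
(5, 3, R6, (0, 2))

bar 0: v0=A3 v1=A4 v2=C5 downbeat m3
bar 1: v0=B3 v1=D4 v2=D5 downbeat m3
bar 2: v0=G3 v1=B3 v2=G4 downbeat P8
bar 3: v0=E3 v1=G3 v2=D4 downbeat m7
bar 4: v0=B3 v1=G4 v2=B4 downbeat P8
bar 5: v0=A3 v1=A4 v2=C5 downbeat m3
  -> R5 @ bar 0 tick 0 v(0, 2): opens on m3
  -> R2 @ bar 2 tick 0 v(0, 2): B3/D5 m3 -> G3/G4 P8 similar
  -> R2 @ bar 3 tick 0 v(1, 2): B3/G4 m6 -> G3/D4 P5 similar
  -> R4 @ bar 3 tick 0 v(0, 2): E3/D4 m7 untreated
  -> R2 @ bar 4 tick 0 v(0, 2): E3/D4 m7 -> B3/B4 P8 similar
  -> R8 @ bar 4 tick 0 v(0, 2): penult P8 not 3rd/6th
  -> R6 @ bar 5 tick 3 v(0, 2): closes on m3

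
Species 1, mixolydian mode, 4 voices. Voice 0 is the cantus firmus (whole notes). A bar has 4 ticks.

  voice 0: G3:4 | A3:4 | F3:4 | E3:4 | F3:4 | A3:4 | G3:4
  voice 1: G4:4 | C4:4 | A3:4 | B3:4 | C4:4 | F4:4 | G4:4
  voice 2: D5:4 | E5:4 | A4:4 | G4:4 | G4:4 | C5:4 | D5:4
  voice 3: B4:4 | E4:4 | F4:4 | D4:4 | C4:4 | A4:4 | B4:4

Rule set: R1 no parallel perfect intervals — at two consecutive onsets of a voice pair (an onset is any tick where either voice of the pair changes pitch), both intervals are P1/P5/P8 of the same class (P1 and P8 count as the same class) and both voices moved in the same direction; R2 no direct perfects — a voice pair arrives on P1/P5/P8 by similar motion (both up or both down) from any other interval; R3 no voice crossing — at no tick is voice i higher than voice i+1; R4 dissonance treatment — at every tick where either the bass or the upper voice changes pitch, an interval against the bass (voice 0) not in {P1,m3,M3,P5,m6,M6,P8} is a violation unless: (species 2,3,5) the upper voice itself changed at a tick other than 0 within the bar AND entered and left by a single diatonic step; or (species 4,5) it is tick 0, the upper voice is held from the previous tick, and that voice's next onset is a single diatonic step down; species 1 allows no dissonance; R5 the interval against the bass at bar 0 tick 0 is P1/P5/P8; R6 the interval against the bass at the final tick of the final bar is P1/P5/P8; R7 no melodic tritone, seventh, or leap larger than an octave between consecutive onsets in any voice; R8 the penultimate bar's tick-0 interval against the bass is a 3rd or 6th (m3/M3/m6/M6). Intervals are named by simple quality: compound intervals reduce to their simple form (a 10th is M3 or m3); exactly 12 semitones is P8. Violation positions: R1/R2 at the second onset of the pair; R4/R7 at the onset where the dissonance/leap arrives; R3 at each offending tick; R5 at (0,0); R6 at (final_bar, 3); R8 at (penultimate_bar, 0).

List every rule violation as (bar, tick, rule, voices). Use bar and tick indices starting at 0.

(0, 0, R3, (2, 3))
(0, 0, R5, (0, 3))
(0, 1, R3, (2, 3))
(0, 2, R3, (2, 3))
(0, 3, R3, (2, 3))
(1, 0, R1, (0, 2))
(1, 0, R3, (2, 3))
(1, 1, R3, (2, 3))
(1, 2, R3, (2, 3))
(1, 3, R3, (2, 3))
(2, 0, R2, (1, 2))
(2, 0, R3, (2, 3))
(2, 1, R3, (2, 3))
(2, 2, R3, (2, 3))
(2, 3, R3, (2, 3))
(3, 0, R3, (2, 3))
(3, 0, R4, (0, 3))
(3, 1, R3, (2, 3))
(3, 2, R3, (2, 3))
(3, 3, R3, (2, 3))
(4, 0, R1, (0, 1))
(4, 0, R3, (2, 3))
(4, 0, R4, (0, 2))
(4, 1, R3, (2, 3))
(4, 2, R3, (2, 3))
(4, 3, R3, (2, 3))
(5, 0, R1, (1, 2))
(5, 0, R2, (0, 3))
(5, 0, R3, (2, 3))
(5, 0, R8, (0, 3))
(5, 1, R3, (2, 3))
(5, 2, R3, (2, 3))
(5, 3, R3, (2, 3))
(6, 0, R1, (1, 2))
(6, 0, R3, (2, 3))
(6, 1, R3, (2, 3))
(6, 2, R3, (2, 3))
(6, 3, R3, (2, 3))
(6, 3, R6, (0, 3))

bar 0: v0=G3 v1=G4 v2=D5 v3=B4 downbeat M3
bar 1: v0=A3 v1=C4 v2=E5 v3=E4 downbeat P5
bar 2: v0=F3 v1=A3 v2=A4 v3=F4 downbeat P8
bar 3: v0=E3 v1=B3 v2=G4 v3=D4 downbeat m7
bar 4: v0=F3 v1=C4 v2=G4 v3=C4 downbeat P5
bar 5: v0=A3 v1=F4 v2=C5 v3=A4 downbeat P8
bar 6: v0=G3 v1=G4 v2=D5 v3=B4 downbeat M3
  -> R3 @ bar 0 tick 0 v(2, 3): D5 above B4
  -> R5 @ bar 0 tick 0 v(0, 3): opens on M3
  -> R3 @ bar 0 tick 1 v(2, 3): D5 above B4
  -> R3 @ bar 0 tick 2 v(2, 3): D5 above B4
  -> R3 @ bar 0 tick 3 v(2, 3): D5 above B4
  -> R1 @ bar 1 tick 0 v(0, 2): G3/D5 P5 -> A3/E5 P5 similar
  -> R3 @ bar 1 tick 0 v(2, 3): E5 above E4
  -> R3 @ bar 1 tick 1 v(2, 3): E5 above E4
  -> R3 @ bar 1 tick 2 v(2, 3): E5 above E4
  -> R3 @ bar 1 tick 3 v(2, 3): E5 above E4
  -> R2 @ bar 2 tick 0 v(1, 2): C4/E5 M3 -> A3/A4 P8 similar
  -> R3 @ bar 2 tick 0 v(2, 3): A4 above F4
  -> R3 @ bar 2 tick 1 v(2, 3): A4 above F4
  -> R3 @ bar 2 tick 2 v(2, 3): A4 above F4
  -> R3 @ bar 2 tick 3 v(2, 3): A4 above F4
  -> R3 @ bar 3 tick 0 v(2, 3): G4 above D4
  -> R4 @ bar 3 tick 0 v(0, 3): E3/D4 m7 untreated
  -> R3 @ bar 3 tick 1 v(2, 3): G4 above D4
  -> R3 @ bar 3 tick 2 v(2, 3): G4 above D4
  -> R3 @ bar 3 tick 3 v(2, 3): G4 above D4
  -> R1 @ bar 4 tick 0 v(0, 1): E3/B3 P5 -> F3/C4 P5 similar
  -> R3 @ bar 4 tick 0 v(2, 3): G4 above C4
  -> R4 @ bar 4 tick 0 v(0, 2): F3/G4 M2 untreated
  -> R3 @ bar 4 tick 1 v(2, 3): G4 above C4
  -> R3 @ bar 4 tick 2 v(2, 3): G4 above C4
  -> R3 @ bar 4 tick 3 v(2, 3): G4 above C4
  -> R1 @ bar 5 tick 0 v(1, 2): C4/G4 P5 -> F4/C5 P5 similar
  -> R2 @ bar 5 tick 0 v(0, 3): F3/C4 P5 -> A3/A4 P8 similar
  -> R3 @ bar 5 tick 0 v(2, 3): C5 above A4
  -> R8 @ bar 5 tick 0 v(0, 3): penult P8 not 3rd/6th
  -> R3 @ bar 5 tick 1 v(2, 3): C5 above A4
  -> R3 @ bar 5 tick 2 v(2, 3): C5 above A4
  -> R3 @ bar 5 tick 3 v(2, 3): C5 above A4
  -> R1 @ bar 6 tick 0 v(1, 2): F4/C5 P5 -> G4/D5 P5 similar
  -> R3 @ bar 6 tick 0 v(2, 3): D5 above B4
  -> R3 @ bar 6 tick 1 v(2, 3): D5 above B4
  -> R3 @ bar 6 tick 2 v(2, 3): D5 above B4
  -> R3 @ bar 6 tick 3 v(2, 3): D5 above B4
  -> R6 @ bar 6 tick 3 v(0, 3): closes on M3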